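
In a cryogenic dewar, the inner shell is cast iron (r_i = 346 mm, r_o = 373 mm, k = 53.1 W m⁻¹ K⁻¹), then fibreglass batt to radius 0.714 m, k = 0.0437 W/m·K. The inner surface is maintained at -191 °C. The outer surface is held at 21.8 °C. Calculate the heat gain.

Treat each layer as a resistance in series:
  R_cast iron = (1/0.346 − 1/0.373)/(4πk) = 0.2092/(4π·53.1) = 3.135×10^-4 K/W
  R_fibreglass batt = (1/0.373 − 1/0.714)/(4πk) = 1.280/(4π·0.0437) = 2.332 K/W
ΣR = 3.135×10^-4 + 2.332 = 2.332 K/W
Q = ΔT/ΣR = (-191 °C − 21.8 °C)/2.332 = -91.3 W
(Negative Q ⇒ heat flows inward; heat gain = 91.3 W.)

Q = 91.3 W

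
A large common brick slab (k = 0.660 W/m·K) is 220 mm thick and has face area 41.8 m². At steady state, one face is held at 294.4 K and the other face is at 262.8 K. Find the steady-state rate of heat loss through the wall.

Q = 3.96 kW

Q = kA·ΔT/L = 0.660 × 41.8 × |294.4 K − 262.8 K| / 0.220 = 3960 W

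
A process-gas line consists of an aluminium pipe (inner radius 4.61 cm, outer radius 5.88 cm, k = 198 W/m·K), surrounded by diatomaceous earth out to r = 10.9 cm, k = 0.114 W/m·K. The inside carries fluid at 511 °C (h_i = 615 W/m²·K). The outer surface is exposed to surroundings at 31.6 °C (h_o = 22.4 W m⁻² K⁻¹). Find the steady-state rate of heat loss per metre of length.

Resistance network (inner→outer):
  R'_conv,in = 1/(2πr h) = 1/(2π·0.0461·615) = 0.005614 m·K/W
  R'_aluminium = ln(0.0588/0.0461)/(2πk) = 0.2433/(2π·198) = 1.956×10^-4 m·K/W
  R'_diatomaceous earth = ln(0.109/0.0588)/(2πk) = 0.6172/(2π·0.114) = 0.8617 m·K/W
  R'_conv,out = 1/(2πr h) = 1/(2π·0.109·22.4) = 0.06518 m·K/W
ΣR = 0.005614 + 1.956×10^-4 + 0.8617 + 0.06518 = 0.9327 m·K/W
Q' = ΔT/ΣR = (511 °C − 31.6 °C)/0.9327 = 514 W/m

Q' = 514 W/m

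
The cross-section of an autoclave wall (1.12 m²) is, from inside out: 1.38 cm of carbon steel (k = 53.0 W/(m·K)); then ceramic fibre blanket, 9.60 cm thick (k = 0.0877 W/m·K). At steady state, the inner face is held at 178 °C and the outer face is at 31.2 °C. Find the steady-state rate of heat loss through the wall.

Q = 150 W

Resistance network (inner→outer):
  R_carbon steel = L/(kA) = 0.0138/(53.0·1.12) = 2.325×10^-4 K/W
  R_ceramic fibre blanket = L/(kA) = 0.0960/(0.0877·1.12) = 0.9774 K/W
ΣR = 2.325×10^-4 + 0.9774 = 0.9776 K/W
Q = ΔT/ΣR = (178 °C − 31.2 °C)/0.9776 = 150 W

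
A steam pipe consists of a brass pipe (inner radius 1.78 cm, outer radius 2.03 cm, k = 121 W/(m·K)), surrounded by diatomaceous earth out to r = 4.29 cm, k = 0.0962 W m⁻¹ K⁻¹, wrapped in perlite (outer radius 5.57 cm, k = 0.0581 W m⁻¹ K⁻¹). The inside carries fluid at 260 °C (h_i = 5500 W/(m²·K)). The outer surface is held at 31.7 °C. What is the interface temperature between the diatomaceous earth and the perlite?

T = 115 °C

Series thermal resistances, inner to outer:
  R'_conv,in = 1/(2πr h) = 1/(2π·0.0178·5500) = 0.001626 m·K/W
  R'_brass = ln(0.0203/0.0178)/(2πk) = 0.1314/(2π·121) = 1.729×10^-4 m·K/W
  R'_diatomaceous earth = ln(0.0429/0.0203)/(2πk) = 0.7483/(2π·0.0962) = 1.238 m·K/W
  R'_perlite = ln(0.0557/0.0429)/(2πk) = 0.2611/(2π·0.0581) = 0.7153 m·K/W
ΣR = 0.001626 + 1.729×10^-4 + 1.238 + 0.7153 = 1.955 m·K/W
Q' = ΔT/ΣR = (260 °C − 31.7 °C)/1.955 = 116.8 W/m
From the inner boundary to the diatomaceous earth/perlite interface, ΣR_partial = 1.240 m·K/W.
T_interface = T_in − Q'·ΣR_partial = 260 °C − (116.8)(1.240) = 115 °C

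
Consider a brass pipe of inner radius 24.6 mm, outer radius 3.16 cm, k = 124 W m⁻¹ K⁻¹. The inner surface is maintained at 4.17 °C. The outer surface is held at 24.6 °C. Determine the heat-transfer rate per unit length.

Q' = 63600 W/m

Q' = 2πk·ΔT/ln(r₂/r₁) = 2π × 124 × 20.43 / ln(0.0316/0.0246) = 63600 W/m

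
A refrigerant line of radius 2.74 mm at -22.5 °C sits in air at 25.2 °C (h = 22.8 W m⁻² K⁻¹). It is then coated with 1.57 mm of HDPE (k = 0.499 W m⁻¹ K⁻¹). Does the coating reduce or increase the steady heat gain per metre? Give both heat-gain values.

increases: 18.7 → 27.0 W/m

Critical radius for a cylinder: r_cr = k/h = 0.0219 m = 2.19 cm.
Outer radius after coating: r₂ = 0.00274 + 0.00157 = 0.00431 m.
Since r₁ < r_cr and r₂ ≤ r_cr, the coating moves toward the maximum at r_cr — heat gain rises.
Bare: R = 1/(2πr₁h) = 2.548 m·K/W; Q = 47.7/2.548 = 18.7 W/m.
Coated: R = R_cond + R_conv = 1.764 m·K/W; Q = 47.7/1.764 = 27.0 W/m.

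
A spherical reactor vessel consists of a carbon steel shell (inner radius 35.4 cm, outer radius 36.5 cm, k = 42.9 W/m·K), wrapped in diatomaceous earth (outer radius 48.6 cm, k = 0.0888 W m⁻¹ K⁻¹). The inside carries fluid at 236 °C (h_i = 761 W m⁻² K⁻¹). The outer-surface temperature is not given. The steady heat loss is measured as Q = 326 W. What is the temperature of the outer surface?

T_out = 36.4 °C

Series resistances:
  R_conv,in = 1/(4πr²h) = 1/(4π·0.354²·761) = 8.344×10^-4 K/W
  R_carbon steel = (1/0.354 − 1/0.365)/(4πk) = 0.08513/(4π·42.9) = 1.579×10^-4 K/W
  R_diatomaceous earth = (1/0.365 − 1/0.486)/(4πk) = 0.6821/(4π·0.0888) = 0.6113 K/W
ΣR = 0.6123 K/W
ΔT = Q·ΣR = 326 × 0.6123 = 199.6 K
Heat flows outward, so T_out = T_in − ΔT = 236 − 199.6 = 36.4 °C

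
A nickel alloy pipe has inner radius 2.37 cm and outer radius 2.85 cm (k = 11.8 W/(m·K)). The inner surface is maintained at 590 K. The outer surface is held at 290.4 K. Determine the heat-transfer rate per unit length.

Q' = 120 kW/m

Q' = 2πk·ΔT/ln(r₂/r₁) = 2π × 11.8 × 299.6 / ln(0.0285/0.0237) = 1.20×10^5 W/m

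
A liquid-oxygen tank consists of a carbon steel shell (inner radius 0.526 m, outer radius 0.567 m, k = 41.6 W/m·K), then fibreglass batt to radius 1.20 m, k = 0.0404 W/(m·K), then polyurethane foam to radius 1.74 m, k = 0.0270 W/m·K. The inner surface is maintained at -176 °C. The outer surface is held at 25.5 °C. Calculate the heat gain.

Series thermal resistances, inner to outer:
  R_carbon steel = (1/0.526 − 1/0.567)/(4πk) = 0.1375/(4π·41.6) = 2.630×10^-4 K/W
  R_fibreglass batt = (1/0.567 − 1/1.20)/(4πk) = 0.9303/(4π·0.0404) = 1.833 K/W
  R_polyurethane foam = (1/1.20 − 1/1.74)/(4πk) = 0.2586/(4π·0.0270) = 0.7622 K/W
ΣR = 2.630×10^-4 + 1.833 + 0.7622 = 2.595 K/W
Q = ΔT/ΣR = (-176 °C − 25.5 °C)/2.595 = -77.6 W
(Negative Q ⇒ heat flows inward; heat gain = 77.6 W.)

Q = 77.6 W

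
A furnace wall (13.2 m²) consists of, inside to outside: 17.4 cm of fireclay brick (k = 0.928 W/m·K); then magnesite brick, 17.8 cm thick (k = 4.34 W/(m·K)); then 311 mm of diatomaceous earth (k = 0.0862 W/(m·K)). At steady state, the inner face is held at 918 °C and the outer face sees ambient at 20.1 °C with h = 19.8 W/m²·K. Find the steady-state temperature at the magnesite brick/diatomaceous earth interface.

T = 865 °C

Resistance network (inner→outer):
  R_fireclay brick = L/(kA) = 0.174/(0.928·13.2) = 0.01420 K/W
  R_magnesite brick = L/(kA) = 0.178/(4.34·13.2) = 0.003107 K/W
  R_diatomaceous earth = L/(kA) = 0.311/(0.0862·13.2) = 0.2733 K/W
  R_conv,out = 1/(hA) = 1/(19.8·13.2) = 0.003826 K/W
ΣR = 0.01420 + 0.003107 + 0.2733 + 0.003826 = 0.2944 K/W
Q = ΔT/ΣR = (918 °C − 20.1 °C)/0.2944 = 3050 W
From the inner boundary to the magnesite brick/diatomaceous earth interface, ΣR_partial = 0.01731 K/W.
T_interface = T_in − Q·ΣR_partial = 918 °C − (3050)(0.01731) = 865 °C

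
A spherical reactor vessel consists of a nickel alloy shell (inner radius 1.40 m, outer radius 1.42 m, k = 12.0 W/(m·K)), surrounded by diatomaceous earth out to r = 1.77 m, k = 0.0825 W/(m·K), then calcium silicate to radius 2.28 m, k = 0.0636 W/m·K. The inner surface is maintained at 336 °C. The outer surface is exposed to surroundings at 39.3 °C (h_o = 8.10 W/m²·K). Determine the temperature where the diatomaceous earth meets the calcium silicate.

Series thermal resistances, inner to outer:
  R_nickel alloy = (1/1.40 − 1/1.42)/(4πk) = 0.01006/(4π·12.0) = 6.671×10^-5 K/W
  R_diatomaceous earth = (1/1.42 − 1/1.77)/(4πk) = 0.1393/(4π·0.0825) = 0.1343 K/W
  R_calcium silicate = (1/1.77 − 1/2.28)/(4πk) = 0.1264/(4π·0.0636) = 0.1581 K/W
  R_conv,out = 1/(4πr²h) = 1/(4π·2.28²·8.10) = 0.001890 K/W
ΣR = 6.671×10^-5 + 0.1343 + 0.1581 + 0.001890 = 0.2944 K/W
Q = ΔT/ΣR = (336 °C − 39.3 °C)/0.2944 = 1008 W
From the inner boundary to the diatomaceous earth/calcium silicate interface, ΣR_partial = 0.1344 K/W.
T_interface = T_in − Q·ΣR_partial = 336 °C − (1008)(0.1344) = 201 °C

T = 201 °C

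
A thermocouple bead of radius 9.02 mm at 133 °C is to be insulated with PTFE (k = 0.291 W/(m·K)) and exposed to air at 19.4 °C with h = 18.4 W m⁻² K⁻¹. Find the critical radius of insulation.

For a sphere, r_cr = 2k_ins/h = 2·0.291/18.4 = 0.0316 m = 3.16 cm

r_cr = 3.16 cm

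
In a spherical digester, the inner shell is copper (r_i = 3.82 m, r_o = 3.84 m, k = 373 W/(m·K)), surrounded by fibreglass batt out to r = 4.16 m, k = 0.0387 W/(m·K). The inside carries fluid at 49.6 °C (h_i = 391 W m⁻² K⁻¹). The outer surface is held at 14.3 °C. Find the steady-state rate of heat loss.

Series thermal resistances, inner to outer:
  R_conv,in = 1/(4πr²h) = 1/(4π·3.82²·391) = 1.395×10^-5 K/W
  R_copper = (1/3.82 − 1/3.84)/(4πk) = 0.001363/(4π·373) = 2.909×10^-7 K/W
  R_fibreglass batt = (1/3.84 − 1/4.16)/(4πk) = 0.02003/(4π·0.0387) = 0.04119 K/W
ΣR = 1.395×10^-5 + 2.909×10^-7 + 0.04119 = 0.04120 K/W
Q = ΔT/ΣR = (49.6 °C − 14.3 °C)/0.04120 = 857 W

Q = 857 W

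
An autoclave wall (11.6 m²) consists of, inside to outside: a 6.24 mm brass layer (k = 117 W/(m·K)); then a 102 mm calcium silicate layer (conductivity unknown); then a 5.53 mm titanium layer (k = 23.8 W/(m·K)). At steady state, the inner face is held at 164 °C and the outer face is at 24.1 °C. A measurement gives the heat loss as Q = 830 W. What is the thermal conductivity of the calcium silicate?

ΣR = ΔT/Q = |164 − 24.1|/830 = 0.1686 K/W
Known resistances:
  R_brass = L/(kA) = 0.00624/(117·11.6) = 4.598×10^-6 K/W
  R_titanium = L/(kA) = 0.00553/(23.8·11.6) = 2.003×10^-5 K/W
R_calcium silicate = ΣR − ΣR_known = 0.1686 − 2.463×10^-5 = 0.1686 K/W
L/(kA) = 0.1686 ⇒ k = 0.102/(0.1686·11.6) = 0.0522 W/m·K

k = 0.0522 W/m·K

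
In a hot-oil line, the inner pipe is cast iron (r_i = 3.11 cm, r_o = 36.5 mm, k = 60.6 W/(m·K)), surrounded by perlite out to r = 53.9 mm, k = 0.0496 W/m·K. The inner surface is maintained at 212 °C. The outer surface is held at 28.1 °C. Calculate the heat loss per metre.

Resistance network (inner→outer):
  R'_cast iron = ln(0.0365/0.0311)/(2πk) = 0.1601/(2π·60.6) = 4.205×10^-4 m·K/W
  R'_perlite = ln(0.0539/0.0365)/(2πk) = 0.3898/(2π·0.0496) = 1.251 m·K/W
ΣR = 4.205×10^-4 + 1.251 = 1.251 m·K/W
Q' = ΔT/ΣR = (212 °C − 28.1 °C)/1.251 = 147 W/m

Q' = 147 W/m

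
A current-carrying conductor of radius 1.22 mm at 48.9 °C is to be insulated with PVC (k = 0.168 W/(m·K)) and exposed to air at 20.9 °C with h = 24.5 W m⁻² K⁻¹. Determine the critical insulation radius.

For a cylinder, r_cr = k_ins/h = 0.168/24.5 = 0.00686 m = 0.686 cm

r_cr = 0.686 cm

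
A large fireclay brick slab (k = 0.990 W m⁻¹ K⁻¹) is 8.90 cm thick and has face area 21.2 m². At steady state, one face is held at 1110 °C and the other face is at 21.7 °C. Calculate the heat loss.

Q = 257 kW

Q = kA·ΔT/L = 0.990 × 21.2 × |1110 °C − 21.7 °C| / 0.0890 = 2.57×10^5 W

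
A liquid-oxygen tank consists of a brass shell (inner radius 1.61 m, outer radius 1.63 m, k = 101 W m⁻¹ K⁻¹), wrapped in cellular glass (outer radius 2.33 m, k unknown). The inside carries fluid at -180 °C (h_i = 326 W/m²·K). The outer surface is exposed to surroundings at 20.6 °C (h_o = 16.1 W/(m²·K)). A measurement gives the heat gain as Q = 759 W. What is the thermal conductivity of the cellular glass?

k = 0.0557 W/m·K

ΣR = ΔT/Q = |-180 − 20.6|/759 = 0.2643 K/W
Known resistances:
  R_conv,in = 1/(4πr²h) = 1/(4π·1.61²·326) = 9.417×10^-5 K/W
  R_brass = (1/1.61 − 1/1.63)/(4πk) = 0.007621/(4π·101) = 6.005×10^-6 K/W
  R_conv,out = 1/(4πr²h) = 1/(4π·2.33²·16.1) = 9.104×10^-4 K/W
R_cellular glass = ΣR − ΣR_known = 0.2643 − 0.001011 = 0.2633 K/W
(1/r₁−1/r₂)/(4πk) = 0.2633 ⇒ k = 0.1843/(4π·0.2633) = 0.0557 W/m·K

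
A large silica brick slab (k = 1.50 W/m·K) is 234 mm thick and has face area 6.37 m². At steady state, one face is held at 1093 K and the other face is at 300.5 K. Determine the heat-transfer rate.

Q = 32.4 kW

Q = kA·ΔT/L = 1.50 × 6.37 × |1093 K − 300.5 K| / 0.234 = 32400 W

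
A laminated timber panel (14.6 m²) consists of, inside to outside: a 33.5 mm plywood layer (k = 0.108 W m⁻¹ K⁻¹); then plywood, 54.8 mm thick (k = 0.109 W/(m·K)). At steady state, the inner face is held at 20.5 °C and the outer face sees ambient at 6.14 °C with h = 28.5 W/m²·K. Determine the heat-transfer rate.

Q = 247 W

Treat each layer as a resistance in series:
  R_plywood = L/(kA) = 0.0335/(0.108·14.6) = 0.02125 K/W
  R_plywood = L/(kA) = 0.0548/(0.109·14.6) = 0.03444 K/W
  R_conv,out = 1/(hA) = 1/(28.5·14.6) = 0.002403 K/W
ΣR = 0.02125 + 0.03444 + 0.002403 = 0.05809 K/W
Q = ΔT/ΣR = (20.5 °C − 6.14 °C)/0.05809 = 247 W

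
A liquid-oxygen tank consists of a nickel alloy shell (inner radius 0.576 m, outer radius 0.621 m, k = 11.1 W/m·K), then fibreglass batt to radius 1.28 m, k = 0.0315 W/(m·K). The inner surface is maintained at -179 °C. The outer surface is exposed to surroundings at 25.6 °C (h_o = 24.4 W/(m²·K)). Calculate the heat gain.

Q = 97.6 W

Treat each layer as a resistance in series:
  R_nickel alloy = (1/0.576 − 1/0.621)/(4πk) = 0.1258/(4π·11.1) = 9.019×10^-4 K/W
  R_fibreglass batt = (1/0.621 − 1/1.28)/(4πk) = 0.8291/(4π·0.0315) = 2.094 K/W
  R_conv,out = 1/(4πr²h) = 1/(4π·1.28²·24.4) = 0.001991 K/W
ΣR = 9.019×10^-4 + 2.094 + 0.001991 = 2.097 K/W
Q = ΔT/ΣR = (-179 °C − 25.6 °C)/2.097 = -97.6 W
(Negative Q ⇒ heat flows inward; heat gain = 97.6 W.)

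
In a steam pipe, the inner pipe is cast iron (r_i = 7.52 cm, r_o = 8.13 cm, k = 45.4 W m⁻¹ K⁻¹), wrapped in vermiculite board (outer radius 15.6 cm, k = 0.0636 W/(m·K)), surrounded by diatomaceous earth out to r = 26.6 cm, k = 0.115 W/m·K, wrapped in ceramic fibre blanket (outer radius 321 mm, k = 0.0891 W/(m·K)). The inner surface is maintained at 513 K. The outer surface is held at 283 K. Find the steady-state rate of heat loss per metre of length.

Treat each layer as a resistance in series:
  R'_cast iron = ln(0.0813/0.0752)/(2πk) = 0.07799/(2π·45.4) = 2.734×10^-4 m·K/W
  R'_vermiculite board = ln(0.156/0.0813)/(2πk) = 0.6517/(2π·0.0636) = 1.631 m·K/W
  R'_diatomaceous earth = ln(0.266/0.156)/(2πk) = 0.5336/(2π·0.115) = 0.7385 m·K/W
  R'_ceramic fibre blanket = ln(0.321/0.266)/(2πk) = 0.1879/(2π·0.0891) = 0.3357 m·K/W
ΣR = 2.734×10^-4 + 1.631 + 0.7385 + 0.3357 = 2.705 m·K/W
Q' = ΔT/ΣR = (513 K − 283 K)/2.705 = 85.0 W/m

Q' = 85.0 W/m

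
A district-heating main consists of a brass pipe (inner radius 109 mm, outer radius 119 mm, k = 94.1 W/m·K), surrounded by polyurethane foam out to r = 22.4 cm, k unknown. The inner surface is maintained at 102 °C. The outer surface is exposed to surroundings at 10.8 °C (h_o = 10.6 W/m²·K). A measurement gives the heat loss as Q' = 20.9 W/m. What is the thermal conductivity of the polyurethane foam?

k = 0.0234 W/m·K

ΣR = ΔT/Q' = |102 − 10.8|/20.9 = 4.364 m·K/W
Known resistances:
  R'_brass = ln(0.119/0.109)/(2πk) = 0.08778/(2π·94.1) = 1.485×10^-4 m·K/W
  R'_conv,out = 1/(2πr h) = 1/(2π·0.224·10.6) = 0.06703 m·K/W
R_polyurethane foam = ΣR − ΣR_known = 4.364 − 0.06718 = 4.297 m·K/W
ln(r₂/r₁)/(2πk) = 4.297 ⇒ k = 0.6325/(2π·4.297) = 0.0234 W/m·K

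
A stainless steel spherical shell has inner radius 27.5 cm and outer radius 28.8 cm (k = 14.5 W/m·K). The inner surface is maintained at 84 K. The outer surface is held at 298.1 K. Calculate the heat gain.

Q = 4πk·ΔT/(1/r₁ − 1/r₂) = 4π × 14.5 × 214.1 / (1/0.275 − 1/0.288) = 2.38×10^5 W

Q = 2.38×10^5 W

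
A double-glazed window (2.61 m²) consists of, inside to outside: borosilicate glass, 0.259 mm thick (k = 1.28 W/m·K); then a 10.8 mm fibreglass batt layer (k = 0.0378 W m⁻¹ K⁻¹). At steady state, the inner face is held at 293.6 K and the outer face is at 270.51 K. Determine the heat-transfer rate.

Resistance network (inner→outer):
  R_borosilicate glass = L/(kA) = 2.59×10^-4/(1.28·2.61) = 7.753×10^-5 K/W
  R_fibreglass batt = L/(kA) = 0.0108/(0.0378·2.61) = 0.1095 K/W
ΣR = 7.753×10^-5 + 0.1095 = 0.1096 K/W
Q = ΔT/ΣR = (293.6 K − 270.51 K)/0.1096 = 211 W

Q = 211 W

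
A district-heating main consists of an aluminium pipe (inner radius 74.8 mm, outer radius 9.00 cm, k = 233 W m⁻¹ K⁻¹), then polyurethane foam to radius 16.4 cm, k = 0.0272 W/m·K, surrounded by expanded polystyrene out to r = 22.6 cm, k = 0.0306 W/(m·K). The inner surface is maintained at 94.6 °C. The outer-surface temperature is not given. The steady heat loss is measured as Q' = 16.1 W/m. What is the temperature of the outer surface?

Sum the resistances:
  R'_aluminium = ln(0.0900/0.0748)/(2πk) = 0.1850/(2π·233) = 1.264×10^-4 m·K/W
  R'_polyurethane foam = ln(0.164/0.0900)/(2πk) = 0.6001/(2π·0.0272) = 3.511 m·K/W
  R'_expanded polystyrene = ln(0.226/0.164)/(2πk) = 0.3207/(2π·0.0306) = 1.668 m·K/W
ΣR = 5.179 m·K/W
ΔT = Q'·ΣR = 16.1 × 5.179 = 83.38 K
Heat flows outward, so T_out = T_in − ΔT = 94.6 − 83.38 = 11.2 °C

T_out = 11.2 °C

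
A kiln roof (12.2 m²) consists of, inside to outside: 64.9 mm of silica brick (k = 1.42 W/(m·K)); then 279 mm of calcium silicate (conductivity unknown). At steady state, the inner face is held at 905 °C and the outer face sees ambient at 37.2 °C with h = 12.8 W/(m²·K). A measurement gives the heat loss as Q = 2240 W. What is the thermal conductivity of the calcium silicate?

k = 0.0606 W/m·K

ΣR = ΔT/Q = |905 − 37.2|/2240 = 0.3874 K/W
Known resistances:
  R_silica brick = L/(kA) = 0.0649/(1.42·12.2) = 0.003746 K/W
  R_conv,out = 1/(hA) = 1/(12.8·12.2) = 0.006404 K/W
R_calcium silicate = ΣR − ΣR_known = 0.3874 − 0.01015 = 0.3773 K/W
L/(kA) = 0.3773 ⇒ k = 0.279/(0.3773·12.2) = 0.0606 W/m·K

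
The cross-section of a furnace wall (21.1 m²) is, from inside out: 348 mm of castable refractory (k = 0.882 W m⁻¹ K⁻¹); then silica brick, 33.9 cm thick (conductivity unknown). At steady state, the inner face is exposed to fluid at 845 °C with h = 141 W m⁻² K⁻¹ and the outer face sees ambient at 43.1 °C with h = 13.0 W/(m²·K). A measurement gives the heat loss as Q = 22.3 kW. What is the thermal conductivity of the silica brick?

ΣR = ΔT/Q = |845 − 43.1|/22300 = 0.03596 K/W
Known resistances:
  R_conv,in = 1/(hA) = 1/(141·21.1) = 3.361×10^-4 K/W
  R_castable refractory = L/(kA) = 0.348/(0.882·21.1) = 0.01870 K/W
  R_conv,out = 1/(hA) = 1/(13.0·21.1) = 0.003646 K/W
R_silica brick = ΣR − ΣR_known = 0.03596 − 0.02268 = 0.01328 K/W
L/(kA) = 0.01328 ⇒ k = 0.339/(0.01328·21.1) = 1.21 W/m·K

k = 1.21 W/m·K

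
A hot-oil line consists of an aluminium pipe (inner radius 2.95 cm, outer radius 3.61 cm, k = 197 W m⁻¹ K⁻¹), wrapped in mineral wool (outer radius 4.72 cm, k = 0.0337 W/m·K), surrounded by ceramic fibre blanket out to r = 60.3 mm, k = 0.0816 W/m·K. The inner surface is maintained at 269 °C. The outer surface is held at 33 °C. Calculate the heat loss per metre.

Treat each layer as a resistance in series:
  R'_aluminium = ln(0.0361/0.0295)/(2πk) = 0.2019/(2π·197) = 1.631×10^-4 m·K/W
  R'_mineral wool = ln(0.0472/0.0361)/(2πk) = 0.2681/(2π·0.0337) = 1.266 m·K/W
  R'_ceramic fibre blanket = ln(0.0603/0.0472)/(2πk) = 0.2449/(2π·0.0816) = 0.4777 m·K/W
ΣR = 1.631×10^-4 + 1.266 + 0.4777 = 1.744 m·K/W
Q' = ΔT/ΣR = (269 °C − 33 °C)/1.744 = 135 W/m

Q' = 135 W/m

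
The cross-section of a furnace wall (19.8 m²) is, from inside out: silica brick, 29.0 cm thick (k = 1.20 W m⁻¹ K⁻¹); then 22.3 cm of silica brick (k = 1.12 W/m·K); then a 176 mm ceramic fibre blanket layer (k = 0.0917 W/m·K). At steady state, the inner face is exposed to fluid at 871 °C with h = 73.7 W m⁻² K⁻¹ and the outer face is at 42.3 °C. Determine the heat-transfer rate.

Treat each layer as a resistance in series:
  R_conv,in = 1/(hA) = 1/(73.7·19.8) = 6.853×10^-4 K/W
  R_silica brick = L/(kA) = 0.290/(1.20·19.8) = 0.01221 K/W
  R_silica brick = L/(kA) = 0.223/(1.12·19.8) = 0.01006 K/W
  R_ceramic fibre blanket = L/(kA) = 0.176/(0.0917·19.8) = 0.09693 K/W
ΣR = 6.853×10^-4 + 0.01221 + 0.01006 + 0.09693 = 0.1199 K/W
Q = ΔT/ΣR = (871 °C − 42.3 °C)/0.1199 = 6910 W

Q = 6910 W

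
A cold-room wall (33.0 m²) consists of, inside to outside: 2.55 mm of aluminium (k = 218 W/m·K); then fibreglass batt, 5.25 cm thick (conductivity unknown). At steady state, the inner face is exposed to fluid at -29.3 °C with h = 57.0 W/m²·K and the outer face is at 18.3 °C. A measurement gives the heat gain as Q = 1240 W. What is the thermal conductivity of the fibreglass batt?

k = 0.0420 W/m·K

ΣR = ΔT/Q = |-29.3 − 18.3|/1240 = 0.03839 K/W
Known resistances:
  R_conv,in = 1/(hA) = 1/(57.0·33.0) = 5.316×10^-4 K/W
  R_aluminium = L/(kA) = 0.00255/(218·33.0) = 3.545×10^-7 K/W
R_fibreglass batt = ΣR − ΣR_known = 0.03839 − 5.320×10^-4 = 0.03786 K/W
L/(kA) = 0.03786 ⇒ k = 0.0525/(0.03786·33.0) = 0.0420 W/m·K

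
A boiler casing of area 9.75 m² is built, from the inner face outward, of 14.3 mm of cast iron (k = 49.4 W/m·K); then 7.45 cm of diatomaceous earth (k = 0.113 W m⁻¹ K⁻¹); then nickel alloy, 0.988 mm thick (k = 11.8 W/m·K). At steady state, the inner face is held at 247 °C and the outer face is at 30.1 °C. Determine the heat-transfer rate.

Treat each layer as a resistance in series:
  R_cast iron = L/(kA) = 0.0143/(49.4·9.75) = 2.969×10^-5 K/W
  R_diatomaceous earth = L/(kA) = 0.0745/(0.113·9.75) = 0.06762 K/W
  R_nickel alloy = L/(kA) = 9.88×10^-4/(11.8·9.75) = 8.588×10^-6 K/W
ΣR = 2.969×10^-5 + 0.06762 + 8.588×10^-6 = 0.06766 K/W
Q = ΔT/ΣR = (247 °C − 30.1 °C)/0.06766 = 3210 W

Q = 3.21 kW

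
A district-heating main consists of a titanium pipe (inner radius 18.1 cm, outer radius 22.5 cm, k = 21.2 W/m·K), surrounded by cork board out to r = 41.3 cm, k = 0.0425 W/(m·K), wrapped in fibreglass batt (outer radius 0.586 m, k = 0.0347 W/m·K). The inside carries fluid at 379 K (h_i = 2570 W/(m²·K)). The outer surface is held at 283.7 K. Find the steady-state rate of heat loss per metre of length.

Q' = 24.6 W/m

Series thermal resistances, inner to outer:
  R'_conv,in = 1/(2πr h) = 1/(2π·0.181·2570) = 3.421×10^-4 m·K/W
  R'_titanium = ln(0.225/0.181)/(2πk) = 0.2176/(2π·21.2) = 0.001634 m·K/W
  R'_cork board = ln(0.413/0.225)/(2πk) = 0.6073/(2π·0.0425) = 2.274 m·K/W
  R'_fibreglass batt = ln(0.586/0.413)/(2πk) = 0.3499/(2π·0.0347) = 1.605 m·K/W
ΣR = 3.421×10^-4 + 0.001634 + 2.274 + 1.605 = 3.881 m·K/W
Q' = ΔT/ΣR = (379 K − 283.7 K)/3.881 = 24.6 W/m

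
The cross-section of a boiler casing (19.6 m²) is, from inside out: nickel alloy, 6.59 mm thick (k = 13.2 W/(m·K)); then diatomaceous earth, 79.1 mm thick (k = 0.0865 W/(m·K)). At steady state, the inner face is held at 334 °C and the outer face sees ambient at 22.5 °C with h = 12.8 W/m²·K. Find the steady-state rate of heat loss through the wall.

Q = 6150 W

Series thermal resistances, inner to outer:
  R_nickel alloy = L/(kA) = 0.00659/(13.2·19.6) = 2.547×10^-5 K/W
  R_diatomaceous earth = L/(kA) = 0.0791/(0.0865·19.6) = 0.04666 K/W
  R_conv,out = 1/(hA) = 1/(12.8·19.6) = 0.003986 K/W
ΣR = 2.547×10^-5 + 0.04666 + 0.003986 = 0.05067 K/W
Q = ΔT/ΣR = (334 °C − 22.5 °C)/0.05067 = 6150 W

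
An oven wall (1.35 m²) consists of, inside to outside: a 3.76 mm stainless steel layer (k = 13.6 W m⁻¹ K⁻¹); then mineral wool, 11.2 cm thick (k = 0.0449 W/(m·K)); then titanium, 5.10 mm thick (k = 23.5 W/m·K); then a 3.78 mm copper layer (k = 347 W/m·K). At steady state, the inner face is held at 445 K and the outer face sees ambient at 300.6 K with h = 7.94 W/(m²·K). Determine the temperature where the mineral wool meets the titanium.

T = 307.6 K

Series thermal resistances, inner to outer:
  R_stainless steel = L/(kA) = 0.00376/(13.6·1.35) = 2.048×10^-4 K/W
  R_mineral wool = L/(kA) = 0.112/(0.0449·1.35) = 1.848 K/W
  R_titanium = L/(kA) = 0.00510/(23.5·1.35) = 1.608×10^-4 K/W
  R_copper = L/(kA) = 0.00378/(347·1.35) = 8.069×10^-6 K/W
  R_conv,out = 1/(hA) = 1/(7.94·1.35) = 0.09329 K/W
ΣR = 2.048×10^-4 + 1.848 + 1.608×10^-4 + 8.069×10^-6 + 0.09329 = 1.942 K/W
Q = ΔT/ΣR = (445 K − 300.6 K)/1.942 = 74.36 W
From the inner boundary to the mineral wool/titanium interface, ΣR_partial = 1.848 K/W.
T_interface = T_in − Q·ΣR_partial = 445 K − (74.36)(1.848) = 307.6 K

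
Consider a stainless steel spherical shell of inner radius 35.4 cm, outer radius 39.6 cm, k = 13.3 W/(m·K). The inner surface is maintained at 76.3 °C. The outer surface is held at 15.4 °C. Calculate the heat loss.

Q = 4πk·ΔT/(1/r₁ − 1/r₂) = 4π × 13.3 × 60.9 / (1/0.354 − 1/0.396) = 34000 W

Q = 34.0 kW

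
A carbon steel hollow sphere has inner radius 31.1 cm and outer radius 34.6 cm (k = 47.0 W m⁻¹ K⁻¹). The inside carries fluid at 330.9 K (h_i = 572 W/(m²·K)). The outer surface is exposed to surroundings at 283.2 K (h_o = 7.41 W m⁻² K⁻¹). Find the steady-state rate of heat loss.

Q = 520 W

Treat each layer as a resistance in series:
  R_conv,in = 1/(4πr²h) = 1/(4π·0.311²·572) = 0.001438 K/W
  R_carbon steel = (1/0.311 − 1/0.346)/(4πk) = 0.3253/(4π·47.0) = 5.507×10^-4 K/W
  R_conv,out = 1/(4πr²h) = 1/(4π·0.346²·7.41) = 0.08971 K/W
ΣR = 0.001438 + 5.507×10^-4 + 0.08971 = 0.09170 K/W
Q = ΔT/ΣR = (330.9 K − 283.2 K)/0.09170 = 520 W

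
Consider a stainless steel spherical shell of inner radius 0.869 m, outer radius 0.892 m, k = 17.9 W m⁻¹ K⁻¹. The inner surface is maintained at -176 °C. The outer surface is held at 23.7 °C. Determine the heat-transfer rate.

Q = 4πk·ΔT/(1/r₁ − 1/r₂) = 4π × 17.9 × 199.7 / (1/0.869 − 1/0.892) = 1.51×10^6 W

Q = 1.51×10^6 W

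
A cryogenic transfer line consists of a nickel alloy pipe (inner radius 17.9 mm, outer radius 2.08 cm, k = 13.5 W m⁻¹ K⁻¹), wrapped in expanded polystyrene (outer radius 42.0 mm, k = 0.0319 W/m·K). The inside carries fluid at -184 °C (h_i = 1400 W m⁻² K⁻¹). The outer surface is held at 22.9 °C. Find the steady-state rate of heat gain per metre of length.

Q' = 58.9 W/m

Series thermal resistances, inner to outer:
  R'_conv,in = 1/(2πr h) = 1/(2π·0.0179·1400) = 0.006351 m·K/W
  R'_nickel alloy = ln(0.0208/0.0179)/(2πk) = 0.1502/(2π·13.5) = 0.001770 m·K/W
  R'_expanded polystyrene = ln(0.0420/0.0208)/(2πk) = 0.7027/(2π·0.0319) = 3.506 m·K/W
ΣR = 0.006351 + 0.001770 + 3.506 = 3.514 m·K/W
Q' = ΔT/ΣR = (-184 °C − 22.9 °C)/3.514 = -58.9 W/m
(Negative Q' ⇒ heat flows inward; heat gain = 58.9 W/m.)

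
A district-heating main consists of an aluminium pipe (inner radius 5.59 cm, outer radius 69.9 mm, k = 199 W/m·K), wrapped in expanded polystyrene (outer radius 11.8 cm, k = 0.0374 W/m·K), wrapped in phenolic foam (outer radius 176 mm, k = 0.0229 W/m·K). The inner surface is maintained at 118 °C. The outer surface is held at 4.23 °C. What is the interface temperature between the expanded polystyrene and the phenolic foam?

T = 67.4 °C

Resistance network (inner→outer):
  R'_aluminium = ln(0.0699/0.0559)/(2πk) = 0.2235/(2π·199) = 1.788×10^-4 m·K/W
  R'_expanded polystyrene = ln(0.118/0.0699)/(2πk) = 0.5236/(2π·0.0374) = 2.228 m·K/W
  R'_phenolic foam = ln(0.176/0.118)/(2πk) = 0.3998/(2π·0.0229) = 2.779 m·K/W
ΣR = 1.788×10^-4 + 2.228 + 2.779 = 5.007 m·K/W
Q' = ΔT/ΣR = (118 °C − 4.23 °C)/5.007 = 22.72 W/m
From the inner boundary to the expanded polystyrene/phenolic foam interface, ΣR_partial = 2.228 m·K/W.
T_interface = T_in − Q'·ΣR_partial = 118 °C − (22.72)(2.228) = 67.4 °C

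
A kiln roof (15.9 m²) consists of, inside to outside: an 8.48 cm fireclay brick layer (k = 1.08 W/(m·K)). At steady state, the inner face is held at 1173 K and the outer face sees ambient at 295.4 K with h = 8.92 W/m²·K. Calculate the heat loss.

Q = 73.2 kW

Resistance network (inner→outer):
  R_fireclay brick = L/(kA) = 0.0848/(1.08·15.9) = 0.004938 K/W
  R_conv,out = 1/(hA) = 1/(8.92·15.9) = 0.007051 K/W
ΣR = 0.004938 + 0.007051 = 0.01199 K/W
Q = ΔT/ΣR = (1173 K − 295.4 K)/0.01199 = 73200 W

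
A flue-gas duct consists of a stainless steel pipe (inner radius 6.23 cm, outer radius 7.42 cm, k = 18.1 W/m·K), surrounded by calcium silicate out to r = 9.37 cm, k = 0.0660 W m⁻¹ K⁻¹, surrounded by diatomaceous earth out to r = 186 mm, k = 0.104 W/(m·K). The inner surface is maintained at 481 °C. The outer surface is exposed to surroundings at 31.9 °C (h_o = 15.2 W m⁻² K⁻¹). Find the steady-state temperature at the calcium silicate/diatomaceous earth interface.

Series thermal resistances, inner to outer:
  R'_stainless steel = ln(0.0742/0.0623)/(2πk) = 0.1748/(2π·18.1) = 0.001537 m·K/W
  R'_calcium silicate = ln(0.0937/0.0742)/(2πk) = 0.2333/(2π·0.0660) = 0.5627 m·K/W
  R'_diatomaceous earth = ln(0.186/0.0937)/(2πk) = 0.6856/(2π·0.104) = 1.049 m·K/W
  R'_conv,out = 1/(2πr h) = 1/(2π·0.186·15.2) = 0.05629 m·K/W
ΣR = 0.001537 + 0.5627 + 1.049 + 0.05629 = 1.670 m·K/W
Q' = ΔT/ΣR = (481 °C − 31.9 °C)/1.670 = 268.9 W/m
From the inner boundary to the calcium silicate/diatomaceous earth interface, ΣR_partial = 0.5642 m·K/W.
T_interface = T_in − Q'·ΣR_partial = 481 °C − (268.9)(0.5642) = 329 °C

T = 329 °C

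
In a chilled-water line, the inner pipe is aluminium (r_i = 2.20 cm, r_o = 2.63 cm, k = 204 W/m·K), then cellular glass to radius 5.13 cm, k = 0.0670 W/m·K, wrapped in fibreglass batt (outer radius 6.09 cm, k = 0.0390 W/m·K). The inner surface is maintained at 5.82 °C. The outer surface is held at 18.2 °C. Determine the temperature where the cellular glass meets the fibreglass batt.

Resistance network (inner→outer):
  R'_aluminium = ln(0.0263/0.0220)/(2πk) = 0.1785/(2π·204) = 1.393×10^-4 m·K/W
  R'_cellular glass = ln(0.0513/0.0263)/(2πk) = 0.6681/(2π·0.0670) = 1.587 m·K/W
  R'_fibreglass batt = ln(0.0609/0.0513)/(2πk) = 0.1715/(2π·0.0390) = 0.7000 m·K/W
ΣR = 1.393×10^-4 + 1.587 + 0.7000 = 2.287 m·K/W
Q' = ΔT/ΣR = (5.82 °C − 18.2 °C)/2.287 = -5.413 W/m
From the inner boundary to the cellular glass/fibreglass batt interface, ΣR_partial = 1.587 m·K/W.
T_interface = T_in − Q'·ΣR_partial = 5.82 °C − (-5.413)(1.587) = 14.4 °C

T = 14.4 °C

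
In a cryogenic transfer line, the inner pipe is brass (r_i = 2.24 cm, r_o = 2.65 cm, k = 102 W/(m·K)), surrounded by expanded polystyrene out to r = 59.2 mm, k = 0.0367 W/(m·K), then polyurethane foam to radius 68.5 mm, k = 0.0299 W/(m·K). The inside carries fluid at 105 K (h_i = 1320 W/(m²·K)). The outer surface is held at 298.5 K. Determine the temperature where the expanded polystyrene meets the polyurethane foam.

T = 263.3 K

Treat each layer as a resistance in series:
  R'_conv,in = 1/(2πr h) = 1/(2π·0.0224·1320) = 0.005383 m·K/W
  R'_brass = ln(0.0265/0.0224)/(2πk) = 0.1681/(2π·102) = 2.623×10^-4 m·K/W
  R'_expanded polystyrene = ln(0.0592/0.0265)/(2πk) = 0.8038/(2π·0.0367) = 3.486 m·K/W
  R'_polyurethane foam = ln(0.0685/0.0592)/(2πk) = 0.1459/(2π·0.0299) = 0.7767 m·K/W
ΣR = 0.005383 + 2.623×10^-4 + 3.486 + 0.7767 = 4.268 m·K/W
Q' = ΔT/ΣR = (105 K − 298.5 K)/4.268 = -45.34 W/m
From the inner boundary to the expanded polystyrene/polyurethane foam interface, ΣR_partial = 3.492 m·K/W.
T_interface = T_in − Q'·ΣR_partial = 105 K − (-45.34)(3.492) = 263.3 K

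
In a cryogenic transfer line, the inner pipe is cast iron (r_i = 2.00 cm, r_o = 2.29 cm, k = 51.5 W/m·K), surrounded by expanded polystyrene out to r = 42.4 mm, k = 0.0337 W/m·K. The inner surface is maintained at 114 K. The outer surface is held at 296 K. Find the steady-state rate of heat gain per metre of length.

Q' = 62.6 W/m

Treat each layer as a resistance in series:
  R'_cast iron = ln(0.0229/0.0200)/(2πk) = 0.1354/(2π·51.5) = 4.185×10^-4 m·K/W
  R'_expanded polystyrene = ln(0.0424/0.0229)/(2πk) = 0.6160/(2π·0.0337) = 2.909 m·K/W
ΣR = 4.185×10^-4 + 2.909 = 2.909 m·K/W
Q' = ΔT/ΣR = (114 K − 296 K)/2.909 = -62.6 W/m
(Negative Q' ⇒ heat flows inward; heat gain = 62.6 W/m.)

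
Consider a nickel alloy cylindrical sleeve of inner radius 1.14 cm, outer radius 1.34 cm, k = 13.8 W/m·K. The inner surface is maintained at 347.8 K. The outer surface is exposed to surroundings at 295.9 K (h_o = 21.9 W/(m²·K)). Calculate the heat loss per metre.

Q' = 95.4 W/m

Treat each layer as a resistance in series:
  R'_nickel alloy = ln(0.0134/0.0114)/(2πk) = 0.1616/(2π·13.8) = 0.001864 m·K/W
  R'_conv,out = 1/(2πr h) = 1/(2π·0.0134·21.9) = 0.5423 m·K/W
ΣR = 0.001864 + 0.5423 = 0.5442 m·K/W
Q' = ΔT/ΣR = (347.8 K − 295.9 K)/0.5442 = 95.4 W/m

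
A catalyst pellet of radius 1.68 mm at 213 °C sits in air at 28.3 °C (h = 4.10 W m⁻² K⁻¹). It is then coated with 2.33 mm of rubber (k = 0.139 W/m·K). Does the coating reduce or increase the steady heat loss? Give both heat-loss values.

Critical radius for a sphere: r_cr = 2k/h = 0.0678 m = 6.78 cm.
Outer radius after coating: r₂ = 0.00168 + 0.00233 = 0.00401 m.
Since r₁ < r_cr and r₂ ≤ r_cr, the coating moves toward the maximum at r_cr — heat loss rises.
Bare: R = 1/(4πr₁²h) = 6877 K/W; Q = 184.7/6877 = 0.0269 W.
Coated: R = R_cond + R_conv = 1405 K/W; Q = 184.7/1405 = 0.131 W.

increases: 0.0269 → 0.131 W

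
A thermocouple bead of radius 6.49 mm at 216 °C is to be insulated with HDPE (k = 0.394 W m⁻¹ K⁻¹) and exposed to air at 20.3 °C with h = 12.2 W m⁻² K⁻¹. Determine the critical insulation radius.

For a sphere, r_cr = 2k_ins/h = 2·0.394/12.2 = 0.0646 m = 6.46 cm

r_cr = 6.46 cm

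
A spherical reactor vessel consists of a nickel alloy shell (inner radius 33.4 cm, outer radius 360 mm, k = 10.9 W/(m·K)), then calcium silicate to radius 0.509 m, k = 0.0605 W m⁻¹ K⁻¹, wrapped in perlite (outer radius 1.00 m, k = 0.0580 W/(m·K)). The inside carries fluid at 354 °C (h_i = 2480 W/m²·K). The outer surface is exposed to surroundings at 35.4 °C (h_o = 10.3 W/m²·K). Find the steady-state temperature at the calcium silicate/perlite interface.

T = 212 °C

Resistance network (inner→outer):
  R_conv,in = 1/(4πr²h) = 1/(4π·0.334²·2480) = 2.876×10^-4 K/W
  R_nickel alloy = (1/0.334 − 1/0.360)/(4πk) = 0.2162/(4π·10.9) = 0.001579 K/W
  R_calcium silicate = (1/0.360 − 1/0.509)/(4πk) = 0.8131/(4π·0.0605) = 1.070 K/W
  R_perlite = (1/0.509 − 1/1.00)/(4πk) = 0.9646/(4π·0.0580) = 1.324 K/W
  R_conv,out = 1/(4πr²h) = 1/(4π·1.00²·10.3) = 0.007726 K/W
ΣR = 2.876×10^-4 + 0.001579 + 1.070 + 1.324 + 0.007726 = 2.404 K/W
Q = ΔT/ΣR = (354 °C − 35.4 °C)/2.404 = 132.5 W
From the inner boundary to the calcium silicate/perlite interface, ΣR_partial = 1.072 K/W.
T_interface = T_in − Q·ΣR_partial = 354 °C − (132.5)(1.072) = 212 °C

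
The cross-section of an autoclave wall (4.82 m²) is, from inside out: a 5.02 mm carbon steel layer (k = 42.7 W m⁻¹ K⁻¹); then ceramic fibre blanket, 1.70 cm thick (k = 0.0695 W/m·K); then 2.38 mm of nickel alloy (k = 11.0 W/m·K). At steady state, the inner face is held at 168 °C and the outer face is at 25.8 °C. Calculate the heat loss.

Resistance network (inner→outer):
  R_carbon steel = L/(kA) = 0.00502/(42.7·4.82) = 2.439×10^-5 K/W
  R_ceramic fibre blanket = L/(kA) = 0.0170/(0.0695·4.82) = 0.05075 K/W
  R_nickel alloy = L/(kA) = 0.00238/(11.0·4.82) = 4.489×10^-5 K/W
ΣR = 2.439×10^-5 + 0.05075 + 4.489×10^-5 = 0.05082 K/W
Q = ΔT/ΣR = (168 °C − 25.8 °C)/0.05082 = 2800 W

Q = 2.80 kW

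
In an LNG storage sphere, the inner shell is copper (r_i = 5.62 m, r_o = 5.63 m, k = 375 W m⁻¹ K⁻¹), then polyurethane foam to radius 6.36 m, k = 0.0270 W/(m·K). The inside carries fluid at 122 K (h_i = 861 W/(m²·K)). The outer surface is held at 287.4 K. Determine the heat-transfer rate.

Q = 2.75 kW

Resistance network (inner→outer):
  R_conv,in = 1/(4πr²h) = 1/(4π·5.62²·861) = 2.926×10^-6 K/W
  R_copper = (1/5.62 − 1/5.63)/(4πk) = 3.160×10^-4/(4π·375) = 6.707×10^-8 K/W
  R_polyurethane foam = (1/5.63 − 1/6.36)/(4πk) = 0.02039/(4π·0.0270) = 0.06009 K/W
ΣR = 2.926×10^-6 + 6.707×10^-8 + 0.06009 = 0.06009 K/W
Q = ΔT/ΣR = (122 K − 287.4 K)/0.06009 = -2750 W
(Negative Q ⇒ heat flows inward; heat gain = 2750 W.)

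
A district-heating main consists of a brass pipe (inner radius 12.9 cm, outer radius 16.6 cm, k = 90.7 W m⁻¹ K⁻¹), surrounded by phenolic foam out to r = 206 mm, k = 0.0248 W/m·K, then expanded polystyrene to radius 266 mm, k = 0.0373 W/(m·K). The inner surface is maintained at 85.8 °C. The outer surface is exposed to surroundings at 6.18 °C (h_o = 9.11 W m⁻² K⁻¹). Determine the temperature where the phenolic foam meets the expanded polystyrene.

T = 42.4 °C

Treat each layer as a resistance in series:
  R'_brass = ln(0.166/0.129)/(2πk) = 0.2522/(2π·90.7) = 4.425×10^-4 m·K/W
  R'_phenolic foam = ln(0.206/0.166)/(2πk) = 0.2159/(2π·0.0248) = 1.385 m·K/W
  R'_expanded polystyrene = ln(0.266/0.206)/(2πk) = 0.2556/(2π·0.0373) = 1.091 m·K/W
  R'_conv,out = 1/(2πr h) = 1/(2π·0.266·9.11) = 0.06568 m·K/W
ΣR = 4.425×10^-4 + 1.385 + 1.091 + 0.06568 = 2.542 m·K/W
Q' = ΔT/ΣR = (85.8 °C − 6.18 °C)/2.542 = 31.32 W/m
From the inner boundary to the phenolic foam/expanded polystyrene interface, ΣR_partial = 1.385 m·K/W.
T_interface = T_in − Q'·ΣR_partial = 85.8 °C − (31.32)(1.385) = 42.4 °C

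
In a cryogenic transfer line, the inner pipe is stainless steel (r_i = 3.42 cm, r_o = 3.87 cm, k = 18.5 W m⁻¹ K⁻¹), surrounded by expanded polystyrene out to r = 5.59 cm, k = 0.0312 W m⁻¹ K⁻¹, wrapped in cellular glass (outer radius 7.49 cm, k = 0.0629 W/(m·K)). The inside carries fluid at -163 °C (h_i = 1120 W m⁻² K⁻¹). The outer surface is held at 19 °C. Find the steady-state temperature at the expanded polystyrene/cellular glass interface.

T = -32.4 °C

Treat each layer as a resistance in series:
  R'_conv,in = 1/(2πr h) = 1/(2π·0.0342·1120) = 0.004155 m·K/W
  R'_stainless steel = ln(0.0387/0.0342)/(2πk) = 0.1236/(2π·18.5) = 0.001063 m·K/W
  R'_expanded polystyrene = ln(0.0559/0.0387)/(2πk) = 0.3677/(2π·0.0312) = 1.876 m·K/W
  R'_cellular glass = ln(0.0749/0.0559)/(2πk) = 0.2926/(2π·0.0629) = 0.7403 m·K/W
ΣR = 0.004155 + 0.001063 + 1.876 + 0.7403 = 2.622 m·K/W
Q' = ΔT/ΣR = (-163 °C − 19 °C)/2.622 = -69.41 W/m
From the inner boundary to the expanded polystyrene/cellular glass interface, ΣR_partial = 1.881 m·K/W.
T_interface = T_in − Q'·ΣR_partial = -163 °C − (-69.41)(1.881) = -32.4 °C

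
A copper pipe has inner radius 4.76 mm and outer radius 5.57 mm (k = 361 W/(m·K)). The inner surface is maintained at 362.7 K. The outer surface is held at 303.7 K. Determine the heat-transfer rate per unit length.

Q' = 2πk·ΔT/ln(r₂/r₁) = 2π × 361 × 59 / ln(0.00557/0.00476) = 8.52×10^5 W/m

Q' = 852 kW/m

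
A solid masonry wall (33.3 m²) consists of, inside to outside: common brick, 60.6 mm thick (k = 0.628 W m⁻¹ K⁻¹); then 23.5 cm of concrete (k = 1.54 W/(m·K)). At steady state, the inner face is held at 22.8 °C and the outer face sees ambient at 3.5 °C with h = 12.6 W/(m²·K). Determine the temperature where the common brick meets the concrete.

Treat each layer as a resistance in series:
  R_common brick = L/(kA) = 0.0606/(0.628·33.3) = 0.002898 K/W
  R_concrete = L/(kA) = 0.235/(1.54·33.3) = 0.004583 K/W
  R_conv,out = 1/(hA) = 1/(12.6·33.3) = 0.002383 K/W
ΣR = 0.002898 + 0.004583 + 0.002383 = 0.009864 K/W
Q = ΔT/ΣR = (22.8 °C − 3.5 °C)/0.009864 = 1957 W
From the inner boundary to the common brick/concrete interface, ΣR_partial = 0.002898 K/W.
T_interface = T_in − Q·ΣR_partial = 22.8 °C − (1957)(0.002898) = 17.1 °C

T = 17.1 °C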